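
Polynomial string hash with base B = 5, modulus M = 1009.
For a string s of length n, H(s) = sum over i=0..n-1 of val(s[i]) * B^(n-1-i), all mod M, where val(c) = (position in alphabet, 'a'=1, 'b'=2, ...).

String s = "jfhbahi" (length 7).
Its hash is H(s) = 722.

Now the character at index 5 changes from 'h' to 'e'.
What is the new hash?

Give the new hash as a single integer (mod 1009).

val('h') = 8, val('e') = 5
Position k = 5, exponent = n-1-k = 1
B^1 mod M = 5^1 mod 1009 = 5
Delta = (5 - 8) * 5 mod 1009 = 994
New hash = (722 + 994) mod 1009 = 707

Answer: 707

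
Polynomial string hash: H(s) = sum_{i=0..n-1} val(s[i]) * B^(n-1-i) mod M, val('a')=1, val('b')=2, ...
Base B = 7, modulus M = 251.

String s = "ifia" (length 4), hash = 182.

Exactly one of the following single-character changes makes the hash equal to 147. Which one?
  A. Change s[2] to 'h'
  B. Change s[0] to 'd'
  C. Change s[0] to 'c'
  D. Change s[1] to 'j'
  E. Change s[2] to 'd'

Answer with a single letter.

Option A: s[2]='i'->'h', delta=(8-9)*7^1 mod 251 = 244, hash=182+244 mod 251 = 175
Option B: s[0]='i'->'d', delta=(4-9)*7^3 mod 251 = 42, hash=182+42 mod 251 = 224
Option C: s[0]='i'->'c', delta=(3-9)*7^3 mod 251 = 201, hash=182+201 mod 251 = 132
Option D: s[1]='f'->'j', delta=(10-6)*7^2 mod 251 = 196, hash=182+196 mod 251 = 127
Option E: s[2]='i'->'d', delta=(4-9)*7^1 mod 251 = 216, hash=182+216 mod 251 = 147 <-- target

Answer: E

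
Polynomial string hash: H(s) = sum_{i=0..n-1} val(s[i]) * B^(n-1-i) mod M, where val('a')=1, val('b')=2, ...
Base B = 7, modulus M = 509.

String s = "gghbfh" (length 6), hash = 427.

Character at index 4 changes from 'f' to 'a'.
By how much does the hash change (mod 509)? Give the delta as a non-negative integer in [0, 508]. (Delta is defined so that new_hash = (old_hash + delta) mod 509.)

Answer: 474

Derivation:
Delta formula: (val(new) - val(old)) * B^(n-1-k) mod M
  val('a') - val('f') = 1 - 6 = -5
  B^(n-1-k) = 7^1 mod 509 = 7
  Delta = -5 * 7 mod 509 = 474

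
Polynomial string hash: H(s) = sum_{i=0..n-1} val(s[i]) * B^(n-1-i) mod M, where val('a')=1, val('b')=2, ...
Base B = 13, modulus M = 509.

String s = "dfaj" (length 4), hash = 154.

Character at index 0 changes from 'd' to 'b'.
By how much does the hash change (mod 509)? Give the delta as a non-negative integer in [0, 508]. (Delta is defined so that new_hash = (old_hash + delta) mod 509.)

Answer: 187

Derivation:
Delta formula: (val(new) - val(old)) * B^(n-1-k) mod M
  val('b') - val('d') = 2 - 4 = -2
  B^(n-1-k) = 13^3 mod 509 = 161
  Delta = -2 * 161 mod 509 = 187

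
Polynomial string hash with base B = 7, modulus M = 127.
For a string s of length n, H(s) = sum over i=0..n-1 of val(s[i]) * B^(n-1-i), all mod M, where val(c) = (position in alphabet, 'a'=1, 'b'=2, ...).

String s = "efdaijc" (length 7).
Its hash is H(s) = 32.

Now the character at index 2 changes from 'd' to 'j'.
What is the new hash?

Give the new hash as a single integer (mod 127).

val('d') = 4, val('j') = 10
Position k = 2, exponent = n-1-k = 4
B^4 mod M = 7^4 mod 127 = 115
Delta = (10 - 4) * 115 mod 127 = 55
New hash = (32 + 55) mod 127 = 87

Answer: 87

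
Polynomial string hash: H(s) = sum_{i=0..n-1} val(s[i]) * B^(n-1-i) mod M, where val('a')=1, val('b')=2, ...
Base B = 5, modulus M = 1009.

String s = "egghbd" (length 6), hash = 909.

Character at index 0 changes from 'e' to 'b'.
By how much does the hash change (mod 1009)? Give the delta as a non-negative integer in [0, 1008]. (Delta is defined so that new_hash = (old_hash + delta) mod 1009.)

Delta formula: (val(new) - val(old)) * B^(n-1-k) mod M
  val('b') - val('e') = 2 - 5 = -3
  B^(n-1-k) = 5^5 mod 1009 = 98
  Delta = -3 * 98 mod 1009 = 715

Answer: 715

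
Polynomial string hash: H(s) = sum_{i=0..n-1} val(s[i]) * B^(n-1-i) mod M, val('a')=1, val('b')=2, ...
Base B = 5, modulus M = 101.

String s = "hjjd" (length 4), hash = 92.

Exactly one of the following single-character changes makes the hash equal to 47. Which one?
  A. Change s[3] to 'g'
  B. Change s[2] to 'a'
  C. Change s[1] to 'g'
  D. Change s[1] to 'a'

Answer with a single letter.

Answer: B

Derivation:
Option A: s[3]='d'->'g', delta=(7-4)*5^0 mod 101 = 3, hash=92+3 mod 101 = 95
Option B: s[2]='j'->'a', delta=(1-10)*5^1 mod 101 = 56, hash=92+56 mod 101 = 47 <-- target
Option C: s[1]='j'->'g', delta=(7-10)*5^2 mod 101 = 26, hash=92+26 mod 101 = 17
Option D: s[1]='j'->'a', delta=(1-10)*5^2 mod 101 = 78, hash=92+78 mod 101 = 69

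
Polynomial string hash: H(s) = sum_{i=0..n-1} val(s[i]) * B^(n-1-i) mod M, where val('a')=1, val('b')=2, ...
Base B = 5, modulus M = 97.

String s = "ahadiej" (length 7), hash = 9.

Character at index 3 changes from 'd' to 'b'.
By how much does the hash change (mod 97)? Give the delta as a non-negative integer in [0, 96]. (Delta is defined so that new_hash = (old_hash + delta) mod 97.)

Answer: 41

Derivation:
Delta formula: (val(new) - val(old)) * B^(n-1-k) mod M
  val('b') - val('d') = 2 - 4 = -2
  B^(n-1-k) = 5^3 mod 97 = 28
  Delta = -2 * 28 mod 97 = 41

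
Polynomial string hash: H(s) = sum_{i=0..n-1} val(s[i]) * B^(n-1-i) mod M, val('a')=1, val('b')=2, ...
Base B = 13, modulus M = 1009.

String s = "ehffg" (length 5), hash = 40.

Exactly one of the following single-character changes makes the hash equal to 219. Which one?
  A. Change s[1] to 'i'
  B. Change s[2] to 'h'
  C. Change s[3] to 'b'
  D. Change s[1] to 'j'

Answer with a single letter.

Option A: s[1]='h'->'i', delta=(9-8)*13^3 mod 1009 = 179, hash=40+179 mod 1009 = 219 <-- target
Option B: s[2]='f'->'h', delta=(8-6)*13^2 mod 1009 = 338, hash=40+338 mod 1009 = 378
Option C: s[3]='f'->'b', delta=(2-6)*13^1 mod 1009 = 957, hash=40+957 mod 1009 = 997
Option D: s[1]='h'->'j', delta=(10-8)*13^3 mod 1009 = 358, hash=40+358 mod 1009 = 398

Answer: A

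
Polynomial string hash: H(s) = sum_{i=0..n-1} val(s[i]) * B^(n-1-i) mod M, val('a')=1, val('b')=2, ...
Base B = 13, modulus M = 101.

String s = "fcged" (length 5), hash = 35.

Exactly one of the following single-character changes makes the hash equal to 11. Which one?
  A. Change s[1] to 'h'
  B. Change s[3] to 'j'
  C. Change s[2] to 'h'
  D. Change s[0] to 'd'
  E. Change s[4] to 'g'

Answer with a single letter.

Answer: A

Derivation:
Option A: s[1]='c'->'h', delta=(8-3)*13^3 mod 101 = 77, hash=35+77 mod 101 = 11 <-- target
Option B: s[3]='e'->'j', delta=(10-5)*13^1 mod 101 = 65, hash=35+65 mod 101 = 100
Option C: s[2]='g'->'h', delta=(8-7)*13^2 mod 101 = 68, hash=35+68 mod 101 = 2
Option D: s[0]='f'->'d', delta=(4-6)*13^4 mod 101 = 44, hash=35+44 mod 101 = 79
Option E: s[4]='d'->'g', delta=(7-4)*13^0 mod 101 = 3, hash=35+3 mod 101 = 38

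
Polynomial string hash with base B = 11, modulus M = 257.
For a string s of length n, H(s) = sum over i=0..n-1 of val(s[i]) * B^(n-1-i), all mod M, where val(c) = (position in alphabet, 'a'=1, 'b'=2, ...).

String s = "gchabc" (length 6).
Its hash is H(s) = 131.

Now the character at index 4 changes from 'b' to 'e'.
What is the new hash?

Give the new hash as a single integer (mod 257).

val('b') = 2, val('e') = 5
Position k = 4, exponent = n-1-k = 1
B^1 mod M = 11^1 mod 257 = 11
Delta = (5 - 2) * 11 mod 257 = 33
New hash = (131 + 33) mod 257 = 164

Answer: 164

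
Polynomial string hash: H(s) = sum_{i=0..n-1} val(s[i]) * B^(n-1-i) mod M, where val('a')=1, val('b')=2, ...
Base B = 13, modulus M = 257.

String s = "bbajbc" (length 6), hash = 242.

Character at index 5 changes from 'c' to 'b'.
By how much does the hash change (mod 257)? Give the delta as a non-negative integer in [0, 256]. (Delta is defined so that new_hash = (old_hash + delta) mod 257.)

Delta formula: (val(new) - val(old)) * B^(n-1-k) mod M
  val('b') - val('c') = 2 - 3 = -1
  B^(n-1-k) = 13^0 mod 257 = 1
  Delta = -1 * 1 mod 257 = 256

Answer: 256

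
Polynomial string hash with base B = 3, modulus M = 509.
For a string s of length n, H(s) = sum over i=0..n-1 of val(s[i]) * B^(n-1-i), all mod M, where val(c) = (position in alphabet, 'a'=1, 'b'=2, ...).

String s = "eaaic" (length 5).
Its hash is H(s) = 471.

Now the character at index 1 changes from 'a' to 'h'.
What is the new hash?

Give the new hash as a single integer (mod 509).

val('a') = 1, val('h') = 8
Position k = 1, exponent = n-1-k = 3
B^3 mod M = 3^3 mod 509 = 27
Delta = (8 - 1) * 27 mod 509 = 189
New hash = (471 + 189) mod 509 = 151

Answer: 151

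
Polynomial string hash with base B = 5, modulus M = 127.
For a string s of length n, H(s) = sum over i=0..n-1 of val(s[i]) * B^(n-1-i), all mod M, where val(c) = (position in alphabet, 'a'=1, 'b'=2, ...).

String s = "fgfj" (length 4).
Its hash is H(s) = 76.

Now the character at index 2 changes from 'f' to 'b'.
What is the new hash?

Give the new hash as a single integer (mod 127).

Answer: 56

Derivation:
val('f') = 6, val('b') = 2
Position k = 2, exponent = n-1-k = 1
B^1 mod M = 5^1 mod 127 = 5
Delta = (2 - 6) * 5 mod 127 = 107
New hash = (76 + 107) mod 127 = 56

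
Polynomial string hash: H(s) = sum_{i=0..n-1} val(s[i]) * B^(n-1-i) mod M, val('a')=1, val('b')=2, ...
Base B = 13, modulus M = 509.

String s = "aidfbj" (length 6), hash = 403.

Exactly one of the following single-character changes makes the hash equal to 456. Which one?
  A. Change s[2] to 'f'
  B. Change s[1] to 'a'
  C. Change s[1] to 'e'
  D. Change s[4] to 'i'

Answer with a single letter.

Option A: s[2]='d'->'f', delta=(6-4)*13^3 mod 509 = 322, hash=403+322 mod 509 = 216
Option B: s[1]='i'->'a', delta=(1-9)*13^4 mod 509 = 53, hash=403+53 mod 509 = 456 <-- target
Option C: s[1]='i'->'e', delta=(5-9)*13^4 mod 509 = 281, hash=403+281 mod 509 = 175
Option D: s[4]='b'->'i', delta=(9-2)*13^1 mod 509 = 91, hash=403+91 mod 509 = 494

Answer: B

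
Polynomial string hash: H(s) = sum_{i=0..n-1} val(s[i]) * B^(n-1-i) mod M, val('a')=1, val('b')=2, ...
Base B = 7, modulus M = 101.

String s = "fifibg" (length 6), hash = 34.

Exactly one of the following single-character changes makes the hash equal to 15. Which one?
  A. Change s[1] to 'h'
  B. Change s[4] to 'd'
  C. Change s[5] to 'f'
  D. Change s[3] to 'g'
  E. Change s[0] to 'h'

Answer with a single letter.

Option A: s[1]='i'->'h', delta=(8-9)*7^4 mod 101 = 23, hash=34+23 mod 101 = 57
Option B: s[4]='b'->'d', delta=(4-2)*7^1 mod 101 = 14, hash=34+14 mod 101 = 48
Option C: s[5]='g'->'f', delta=(6-7)*7^0 mod 101 = 100, hash=34+100 mod 101 = 33
Option D: s[3]='i'->'g', delta=(7-9)*7^2 mod 101 = 3, hash=34+3 mod 101 = 37
Option E: s[0]='f'->'h', delta=(8-6)*7^5 mod 101 = 82, hash=34+82 mod 101 = 15 <-- target

Answer: E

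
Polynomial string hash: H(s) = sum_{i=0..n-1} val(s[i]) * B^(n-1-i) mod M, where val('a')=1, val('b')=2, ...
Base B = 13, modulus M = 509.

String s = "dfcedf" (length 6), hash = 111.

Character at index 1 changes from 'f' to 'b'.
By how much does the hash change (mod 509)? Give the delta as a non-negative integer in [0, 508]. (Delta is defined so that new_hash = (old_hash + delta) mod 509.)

Delta formula: (val(new) - val(old)) * B^(n-1-k) mod M
  val('b') - val('f') = 2 - 6 = -4
  B^(n-1-k) = 13^4 mod 509 = 57
  Delta = -4 * 57 mod 509 = 281

Answer: 281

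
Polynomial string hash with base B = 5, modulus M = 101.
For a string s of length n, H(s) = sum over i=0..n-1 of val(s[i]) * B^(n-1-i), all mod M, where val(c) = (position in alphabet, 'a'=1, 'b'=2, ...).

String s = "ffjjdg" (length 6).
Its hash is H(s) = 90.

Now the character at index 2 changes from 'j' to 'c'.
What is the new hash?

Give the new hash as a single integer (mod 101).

Answer: 23

Derivation:
val('j') = 10, val('c') = 3
Position k = 2, exponent = n-1-k = 3
B^3 mod M = 5^3 mod 101 = 24
Delta = (3 - 10) * 24 mod 101 = 34
New hash = (90 + 34) mod 101 = 23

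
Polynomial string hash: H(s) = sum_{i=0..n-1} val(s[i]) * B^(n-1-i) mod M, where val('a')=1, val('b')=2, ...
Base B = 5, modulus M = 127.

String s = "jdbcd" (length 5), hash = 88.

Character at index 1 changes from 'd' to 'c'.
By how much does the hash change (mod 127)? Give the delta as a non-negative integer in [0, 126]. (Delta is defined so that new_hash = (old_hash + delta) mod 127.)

Answer: 2

Derivation:
Delta formula: (val(new) - val(old)) * B^(n-1-k) mod M
  val('c') - val('d') = 3 - 4 = -1
  B^(n-1-k) = 5^3 mod 127 = 125
  Delta = -1 * 125 mod 127 = 2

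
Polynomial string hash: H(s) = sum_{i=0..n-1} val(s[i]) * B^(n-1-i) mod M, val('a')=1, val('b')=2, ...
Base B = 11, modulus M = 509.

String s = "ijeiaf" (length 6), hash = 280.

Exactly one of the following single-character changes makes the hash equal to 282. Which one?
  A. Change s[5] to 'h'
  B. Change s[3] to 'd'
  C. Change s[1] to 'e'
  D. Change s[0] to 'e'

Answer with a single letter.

Answer: A

Derivation:
Option A: s[5]='f'->'h', delta=(8-6)*11^0 mod 509 = 2, hash=280+2 mod 509 = 282 <-- target
Option B: s[3]='i'->'d', delta=(4-9)*11^2 mod 509 = 413, hash=280+413 mod 509 = 184
Option C: s[1]='j'->'e', delta=(5-10)*11^4 mod 509 = 91, hash=280+91 mod 509 = 371
Option D: s[0]='i'->'e', delta=(5-9)*11^5 mod 509 = 190, hash=280+190 mod 509 = 470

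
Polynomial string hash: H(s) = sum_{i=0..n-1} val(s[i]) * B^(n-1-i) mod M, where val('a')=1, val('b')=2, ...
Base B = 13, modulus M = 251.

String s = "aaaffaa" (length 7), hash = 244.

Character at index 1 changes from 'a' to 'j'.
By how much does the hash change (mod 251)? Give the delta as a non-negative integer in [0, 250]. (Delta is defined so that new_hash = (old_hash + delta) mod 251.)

Delta formula: (val(new) - val(old)) * B^(n-1-k) mod M
  val('j') - val('a') = 10 - 1 = 9
  B^(n-1-k) = 13^5 mod 251 = 64
  Delta = 9 * 64 mod 251 = 74

Answer: 74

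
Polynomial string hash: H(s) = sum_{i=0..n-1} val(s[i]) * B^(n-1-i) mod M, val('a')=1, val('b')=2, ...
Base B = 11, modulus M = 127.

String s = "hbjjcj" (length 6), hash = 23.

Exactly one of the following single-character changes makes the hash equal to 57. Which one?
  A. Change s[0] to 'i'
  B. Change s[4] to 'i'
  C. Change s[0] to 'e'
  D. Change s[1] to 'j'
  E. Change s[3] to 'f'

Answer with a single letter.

Answer: D

Derivation:
Option A: s[0]='h'->'i', delta=(9-8)*11^5 mod 127 = 15, hash=23+15 mod 127 = 38
Option B: s[4]='c'->'i', delta=(9-3)*11^1 mod 127 = 66, hash=23+66 mod 127 = 89
Option C: s[0]='h'->'e', delta=(5-8)*11^5 mod 127 = 82, hash=23+82 mod 127 = 105
Option D: s[1]='b'->'j', delta=(10-2)*11^4 mod 127 = 34, hash=23+34 mod 127 = 57 <-- target
Option E: s[3]='j'->'f', delta=(6-10)*11^2 mod 127 = 24, hash=23+24 mod 127 = 47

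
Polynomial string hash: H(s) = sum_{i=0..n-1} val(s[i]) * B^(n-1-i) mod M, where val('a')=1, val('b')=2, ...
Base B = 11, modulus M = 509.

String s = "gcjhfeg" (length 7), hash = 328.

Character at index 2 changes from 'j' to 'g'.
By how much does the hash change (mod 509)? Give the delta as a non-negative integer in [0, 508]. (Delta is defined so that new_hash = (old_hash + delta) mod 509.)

Delta formula: (val(new) - val(old)) * B^(n-1-k) mod M
  val('g') - val('j') = 7 - 10 = -3
  B^(n-1-k) = 11^4 mod 509 = 389
  Delta = -3 * 389 mod 509 = 360

Answer: 360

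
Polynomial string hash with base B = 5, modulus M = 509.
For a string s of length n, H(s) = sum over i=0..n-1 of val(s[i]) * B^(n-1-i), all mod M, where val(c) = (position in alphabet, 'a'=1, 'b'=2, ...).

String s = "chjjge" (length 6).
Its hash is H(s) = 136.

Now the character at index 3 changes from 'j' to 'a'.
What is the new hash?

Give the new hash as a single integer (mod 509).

val('j') = 10, val('a') = 1
Position k = 3, exponent = n-1-k = 2
B^2 mod M = 5^2 mod 509 = 25
Delta = (1 - 10) * 25 mod 509 = 284
New hash = (136 + 284) mod 509 = 420

Answer: 420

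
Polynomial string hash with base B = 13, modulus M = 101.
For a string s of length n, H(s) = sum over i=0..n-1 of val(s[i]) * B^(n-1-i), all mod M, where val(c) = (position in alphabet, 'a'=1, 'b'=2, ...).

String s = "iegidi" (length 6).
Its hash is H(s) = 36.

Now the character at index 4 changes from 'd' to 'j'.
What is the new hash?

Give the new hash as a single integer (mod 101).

val('d') = 4, val('j') = 10
Position k = 4, exponent = n-1-k = 1
B^1 mod M = 13^1 mod 101 = 13
Delta = (10 - 4) * 13 mod 101 = 78
New hash = (36 + 78) mod 101 = 13

Answer: 13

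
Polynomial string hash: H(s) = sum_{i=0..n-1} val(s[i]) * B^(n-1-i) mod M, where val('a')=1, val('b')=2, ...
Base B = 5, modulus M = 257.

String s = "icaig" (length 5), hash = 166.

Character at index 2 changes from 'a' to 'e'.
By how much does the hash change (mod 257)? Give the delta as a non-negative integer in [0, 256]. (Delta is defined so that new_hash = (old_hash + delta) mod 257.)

Delta formula: (val(new) - val(old)) * B^(n-1-k) mod M
  val('e') - val('a') = 5 - 1 = 4
  B^(n-1-k) = 5^2 mod 257 = 25
  Delta = 4 * 25 mod 257 = 100

Answer: 100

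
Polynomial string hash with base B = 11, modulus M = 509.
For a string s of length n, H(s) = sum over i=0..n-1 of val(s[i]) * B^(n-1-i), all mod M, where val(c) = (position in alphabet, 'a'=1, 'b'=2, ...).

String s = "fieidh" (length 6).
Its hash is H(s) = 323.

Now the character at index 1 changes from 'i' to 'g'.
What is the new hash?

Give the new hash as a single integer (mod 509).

Answer: 54

Derivation:
val('i') = 9, val('g') = 7
Position k = 1, exponent = n-1-k = 4
B^4 mod M = 11^4 mod 509 = 389
Delta = (7 - 9) * 389 mod 509 = 240
New hash = (323 + 240) mod 509 = 54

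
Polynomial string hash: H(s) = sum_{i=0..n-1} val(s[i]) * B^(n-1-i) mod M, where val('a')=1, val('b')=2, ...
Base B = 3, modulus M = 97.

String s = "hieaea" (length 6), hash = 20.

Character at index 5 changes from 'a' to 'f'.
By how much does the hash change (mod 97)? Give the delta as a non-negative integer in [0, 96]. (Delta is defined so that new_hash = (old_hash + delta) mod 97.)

Delta formula: (val(new) - val(old)) * B^(n-1-k) mod M
  val('f') - val('a') = 6 - 1 = 5
  B^(n-1-k) = 3^0 mod 97 = 1
  Delta = 5 * 1 mod 97 = 5

Answer: 5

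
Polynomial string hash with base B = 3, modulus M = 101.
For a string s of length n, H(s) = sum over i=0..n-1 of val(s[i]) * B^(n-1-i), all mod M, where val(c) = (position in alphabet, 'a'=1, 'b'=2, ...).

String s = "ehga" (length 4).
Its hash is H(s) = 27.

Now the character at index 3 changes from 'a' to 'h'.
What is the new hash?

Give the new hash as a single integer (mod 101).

Answer: 34

Derivation:
val('a') = 1, val('h') = 8
Position k = 3, exponent = n-1-k = 0
B^0 mod M = 3^0 mod 101 = 1
Delta = (8 - 1) * 1 mod 101 = 7
New hash = (27 + 7) mod 101 = 34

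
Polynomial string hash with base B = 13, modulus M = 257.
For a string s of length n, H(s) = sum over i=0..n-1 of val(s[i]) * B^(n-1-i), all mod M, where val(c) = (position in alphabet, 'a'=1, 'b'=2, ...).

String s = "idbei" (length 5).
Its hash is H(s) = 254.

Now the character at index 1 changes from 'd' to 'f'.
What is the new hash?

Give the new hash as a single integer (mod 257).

Answer: 22

Derivation:
val('d') = 4, val('f') = 6
Position k = 1, exponent = n-1-k = 3
B^3 mod M = 13^3 mod 257 = 141
Delta = (6 - 4) * 141 mod 257 = 25
New hash = (254 + 25) mod 257 = 22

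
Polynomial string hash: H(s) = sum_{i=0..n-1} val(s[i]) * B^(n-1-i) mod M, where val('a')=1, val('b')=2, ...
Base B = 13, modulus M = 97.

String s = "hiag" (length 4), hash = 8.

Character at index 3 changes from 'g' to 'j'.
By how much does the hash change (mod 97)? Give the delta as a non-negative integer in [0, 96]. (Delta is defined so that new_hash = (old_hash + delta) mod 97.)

Delta formula: (val(new) - val(old)) * B^(n-1-k) mod M
  val('j') - val('g') = 10 - 7 = 3
  B^(n-1-k) = 13^0 mod 97 = 1
  Delta = 3 * 1 mod 97 = 3

Answer: 3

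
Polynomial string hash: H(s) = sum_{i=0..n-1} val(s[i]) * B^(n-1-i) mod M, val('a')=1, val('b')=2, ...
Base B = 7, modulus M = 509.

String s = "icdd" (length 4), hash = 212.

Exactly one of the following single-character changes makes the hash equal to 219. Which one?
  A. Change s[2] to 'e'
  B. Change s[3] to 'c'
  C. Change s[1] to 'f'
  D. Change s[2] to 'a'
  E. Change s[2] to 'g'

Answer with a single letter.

Answer: A

Derivation:
Option A: s[2]='d'->'e', delta=(5-4)*7^1 mod 509 = 7, hash=212+7 mod 509 = 219 <-- target
Option B: s[3]='d'->'c', delta=(3-4)*7^0 mod 509 = 508, hash=212+508 mod 509 = 211
Option C: s[1]='c'->'f', delta=(6-3)*7^2 mod 509 = 147, hash=212+147 mod 509 = 359
Option D: s[2]='d'->'a', delta=(1-4)*7^1 mod 509 = 488, hash=212+488 mod 509 = 191
Option E: s[2]='d'->'g', delta=(7-4)*7^1 mod 509 = 21, hash=212+21 mod 509 = 233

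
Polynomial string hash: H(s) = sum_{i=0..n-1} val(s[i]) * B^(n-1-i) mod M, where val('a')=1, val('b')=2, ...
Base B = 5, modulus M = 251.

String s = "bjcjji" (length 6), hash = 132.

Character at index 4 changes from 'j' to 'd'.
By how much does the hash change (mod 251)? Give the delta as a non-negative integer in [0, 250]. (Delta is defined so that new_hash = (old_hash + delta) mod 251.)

Answer: 221

Derivation:
Delta formula: (val(new) - val(old)) * B^(n-1-k) mod M
  val('d') - val('j') = 4 - 10 = -6
  B^(n-1-k) = 5^1 mod 251 = 5
  Delta = -6 * 5 mod 251 = 221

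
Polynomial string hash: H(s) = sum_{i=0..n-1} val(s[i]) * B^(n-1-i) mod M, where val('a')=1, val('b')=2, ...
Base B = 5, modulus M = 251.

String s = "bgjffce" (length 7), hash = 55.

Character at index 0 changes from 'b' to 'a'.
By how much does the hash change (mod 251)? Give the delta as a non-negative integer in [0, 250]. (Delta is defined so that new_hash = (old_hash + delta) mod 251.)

Delta formula: (val(new) - val(old)) * B^(n-1-k) mod M
  val('a') - val('b') = 1 - 2 = -1
  B^(n-1-k) = 5^6 mod 251 = 63
  Delta = -1 * 63 mod 251 = 188

Answer: 188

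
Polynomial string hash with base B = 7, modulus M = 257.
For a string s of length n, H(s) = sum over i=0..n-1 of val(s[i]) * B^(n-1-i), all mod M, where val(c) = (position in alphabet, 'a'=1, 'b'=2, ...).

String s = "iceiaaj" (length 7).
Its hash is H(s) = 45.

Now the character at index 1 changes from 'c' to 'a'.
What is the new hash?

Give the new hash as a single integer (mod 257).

Answer: 98

Derivation:
val('c') = 3, val('a') = 1
Position k = 1, exponent = n-1-k = 5
B^5 mod M = 7^5 mod 257 = 102
Delta = (1 - 3) * 102 mod 257 = 53
New hash = (45 + 53) mod 257 = 98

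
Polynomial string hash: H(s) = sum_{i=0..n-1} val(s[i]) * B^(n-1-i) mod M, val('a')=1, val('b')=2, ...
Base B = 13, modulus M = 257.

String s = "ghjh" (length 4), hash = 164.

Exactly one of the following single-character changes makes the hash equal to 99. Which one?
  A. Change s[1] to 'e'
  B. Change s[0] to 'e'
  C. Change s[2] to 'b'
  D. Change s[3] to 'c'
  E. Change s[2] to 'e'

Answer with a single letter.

Answer: E

Derivation:
Option A: s[1]='h'->'e', delta=(5-8)*13^2 mod 257 = 7, hash=164+7 mod 257 = 171
Option B: s[0]='g'->'e', delta=(5-7)*13^3 mod 257 = 232, hash=164+232 mod 257 = 139
Option C: s[2]='j'->'b', delta=(2-10)*13^1 mod 257 = 153, hash=164+153 mod 257 = 60
Option D: s[3]='h'->'c', delta=(3-8)*13^0 mod 257 = 252, hash=164+252 mod 257 = 159
Option E: s[2]='j'->'e', delta=(5-10)*13^1 mod 257 = 192, hash=164+192 mod 257 = 99 <-- target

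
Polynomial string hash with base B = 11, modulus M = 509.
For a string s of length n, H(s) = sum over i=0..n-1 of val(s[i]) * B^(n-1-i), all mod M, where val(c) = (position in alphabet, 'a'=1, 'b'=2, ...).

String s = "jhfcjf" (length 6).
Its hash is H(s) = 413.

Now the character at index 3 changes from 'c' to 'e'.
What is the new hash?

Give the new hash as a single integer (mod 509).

val('c') = 3, val('e') = 5
Position k = 3, exponent = n-1-k = 2
B^2 mod M = 11^2 mod 509 = 121
Delta = (5 - 3) * 121 mod 509 = 242
New hash = (413 + 242) mod 509 = 146

Answer: 146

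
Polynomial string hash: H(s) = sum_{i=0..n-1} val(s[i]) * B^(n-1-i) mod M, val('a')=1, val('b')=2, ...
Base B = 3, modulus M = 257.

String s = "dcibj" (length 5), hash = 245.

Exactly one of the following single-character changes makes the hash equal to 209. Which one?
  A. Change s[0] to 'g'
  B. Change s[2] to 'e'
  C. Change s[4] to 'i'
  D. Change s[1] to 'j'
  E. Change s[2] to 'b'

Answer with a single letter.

Option A: s[0]='d'->'g', delta=(7-4)*3^4 mod 257 = 243, hash=245+243 mod 257 = 231
Option B: s[2]='i'->'e', delta=(5-9)*3^2 mod 257 = 221, hash=245+221 mod 257 = 209 <-- target
Option C: s[4]='j'->'i', delta=(9-10)*3^0 mod 257 = 256, hash=245+256 mod 257 = 244
Option D: s[1]='c'->'j', delta=(10-3)*3^3 mod 257 = 189, hash=245+189 mod 257 = 177
Option E: s[2]='i'->'b', delta=(2-9)*3^2 mod 257 = 194, hash=245+194 mod 257 = 182

Answer: B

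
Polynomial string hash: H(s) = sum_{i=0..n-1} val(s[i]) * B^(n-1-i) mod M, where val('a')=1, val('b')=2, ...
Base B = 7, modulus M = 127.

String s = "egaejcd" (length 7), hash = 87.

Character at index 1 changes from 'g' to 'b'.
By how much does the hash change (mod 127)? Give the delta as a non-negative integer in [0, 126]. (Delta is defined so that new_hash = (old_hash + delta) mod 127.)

Delta formula: (val(new) - val(old)) * B^(n-1-k) mod M
  val('b') - val('g') = 2 - 7 = -5
  B^(n-1-k) = 7^5 mod 127 = 43
  Delta = -5 * 43 mod 127 = 39

Answer: 39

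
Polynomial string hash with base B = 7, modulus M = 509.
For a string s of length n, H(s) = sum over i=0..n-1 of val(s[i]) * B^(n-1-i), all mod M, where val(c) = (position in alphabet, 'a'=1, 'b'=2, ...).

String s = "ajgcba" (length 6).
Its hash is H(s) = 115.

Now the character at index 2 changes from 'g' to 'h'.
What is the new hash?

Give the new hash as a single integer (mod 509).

val('g') = 7, val('h') = 8
Position k = 2, exponent = n-1-k = 3
B^3 mod M = 7^3 mod 509 = 343
Delta = (8 - 7) * 343 mod 509 = 343
New hash = (115 + 343) mod 509 = 458

Answer: 458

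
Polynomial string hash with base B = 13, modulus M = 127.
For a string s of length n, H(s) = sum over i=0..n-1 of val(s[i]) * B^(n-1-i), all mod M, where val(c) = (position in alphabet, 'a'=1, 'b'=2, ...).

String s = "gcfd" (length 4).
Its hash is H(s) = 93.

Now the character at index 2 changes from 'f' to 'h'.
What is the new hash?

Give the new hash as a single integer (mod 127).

Answer: 119

Derivation:
val('f') = 6, val('h') = 8
Position k = 2, exponent = n-1-k = 1
B^1 mod M = 13^1 mod 127 = 13
Delta = (8 - 6) * 13 mod 127 = 26
New hash = (93 + 26) mod 127 = 119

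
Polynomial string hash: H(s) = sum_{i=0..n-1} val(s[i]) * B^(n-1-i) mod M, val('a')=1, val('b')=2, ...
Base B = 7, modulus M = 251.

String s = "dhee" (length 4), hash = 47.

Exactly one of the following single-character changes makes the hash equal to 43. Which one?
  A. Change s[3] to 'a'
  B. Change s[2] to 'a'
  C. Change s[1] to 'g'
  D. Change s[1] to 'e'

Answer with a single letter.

Option A: s[3]='e'->'a', delta=(1-5)*7^0 mod 251 = 247, hash=47+247 mod 251 = 43 <-- target
Option B: s[2]='e'->'a', delta=(1-5)*7^1 mod 251 = 223, hash=47+223 mod 251 = 19
Option C: s[1]='h'->'g', delta=(7-8)*7^2 mod 251 = 202, hash=47+202 mod 251 = 249
Option D: s[1]='h'->'e', delta=(5-8)*7^2 mod 251 = 104, hash=47+104 mod 251 = 151

Answer: A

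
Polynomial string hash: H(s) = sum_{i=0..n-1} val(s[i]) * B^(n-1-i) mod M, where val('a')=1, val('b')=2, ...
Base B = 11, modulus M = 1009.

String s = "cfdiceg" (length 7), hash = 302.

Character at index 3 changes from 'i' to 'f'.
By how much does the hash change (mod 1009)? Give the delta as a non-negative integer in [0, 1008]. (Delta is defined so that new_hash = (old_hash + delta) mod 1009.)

Answer: 43

Derivation:
Delta formula: (val(new) - val(old)) * B^(n-1-k) mod M
  val('f') - val('i') = 6 - 9 = -3
  B^(n-1-k) = 11^3 mod 1009 = 322
  Delta = -3 * 322 mod 1009 = 43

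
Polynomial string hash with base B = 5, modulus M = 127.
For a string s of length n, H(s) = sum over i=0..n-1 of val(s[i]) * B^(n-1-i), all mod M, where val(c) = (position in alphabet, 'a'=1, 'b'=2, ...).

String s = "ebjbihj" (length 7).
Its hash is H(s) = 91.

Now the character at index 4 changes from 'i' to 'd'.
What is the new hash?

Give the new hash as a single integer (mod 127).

val('i') = 9, val('d') = 4
Position k = 4, exponent = n-1-k = 2
B^2 mod M = 5^2 mod 127 = 25
Delta = (4 - 9) * 25 mod 127 = 2
New hash = (91 + 2) mod 127 = 93

Answer: 93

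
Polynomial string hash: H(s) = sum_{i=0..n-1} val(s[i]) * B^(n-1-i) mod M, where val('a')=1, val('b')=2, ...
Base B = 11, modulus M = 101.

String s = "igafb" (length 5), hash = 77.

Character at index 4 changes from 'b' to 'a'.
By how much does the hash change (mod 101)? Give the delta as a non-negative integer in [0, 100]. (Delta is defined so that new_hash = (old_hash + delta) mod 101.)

Answer: 100

Derivation:
Delta formula: (val(new) - val(old)) * B^(n-1-k) mod M
  val('a') - val('b') = 1 - 2 = -1
  B^(n-1-k) = 11^0 mod 101 = 1
  Delta = -1 * 1 mod 101 = 100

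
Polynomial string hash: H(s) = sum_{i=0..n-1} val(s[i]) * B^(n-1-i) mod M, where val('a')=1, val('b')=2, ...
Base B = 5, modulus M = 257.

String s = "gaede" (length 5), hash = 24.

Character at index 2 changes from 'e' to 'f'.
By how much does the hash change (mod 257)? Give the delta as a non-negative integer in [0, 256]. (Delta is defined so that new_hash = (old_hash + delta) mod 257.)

Answer: 25

Derivation:
Delta formula: (val(new) - val(old)) * B^(n-1-k) mod M
  val('f') - val('e') = 6 - 5 = 1
  B^(n-1-k) = 5^2 mod 257 = 25
  Delta = 1 * 25 mod 257 = 25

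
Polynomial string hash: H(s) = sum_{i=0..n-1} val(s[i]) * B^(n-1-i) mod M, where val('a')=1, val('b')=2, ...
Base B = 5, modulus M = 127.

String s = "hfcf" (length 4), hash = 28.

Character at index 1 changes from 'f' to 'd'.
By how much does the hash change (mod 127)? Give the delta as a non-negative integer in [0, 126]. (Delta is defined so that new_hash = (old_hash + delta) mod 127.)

Delta formula: (val(new) - val(old)) * B^(n-1-k) mod M
  val('d') - val('f') = 4 - 6 = -2
  B^(n-1-k) = 5^2 mod 127 = 25
  Delta = -2 * 25 mod 127 = 77

Answer: 77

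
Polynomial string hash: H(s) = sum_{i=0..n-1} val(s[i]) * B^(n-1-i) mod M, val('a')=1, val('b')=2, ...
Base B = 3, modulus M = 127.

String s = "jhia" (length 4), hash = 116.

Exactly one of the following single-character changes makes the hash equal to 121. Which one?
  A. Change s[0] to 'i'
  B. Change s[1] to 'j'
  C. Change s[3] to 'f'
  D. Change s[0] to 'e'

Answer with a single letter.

Option A: s[0]='j'->'i', delta=(9-10)*3^3 mod 127 = 100, hash=116+100 mod 127 = 89
Option B: s[1]='h'->'j', delta=(10-8)*3^2 mod 127 = 18, hash=116+18 mod 127 = 7
Option C: s[3]='a'->'f', delta=(6-1)*3^0 mod 127 = 5, hash=116+5 mod 127 = 121 <-- target
Option D: s[0]='j'->'e', delta=(5-10)*3^3 mod 127 = 119, hash=116+119 mod 127 = 108

Answer: C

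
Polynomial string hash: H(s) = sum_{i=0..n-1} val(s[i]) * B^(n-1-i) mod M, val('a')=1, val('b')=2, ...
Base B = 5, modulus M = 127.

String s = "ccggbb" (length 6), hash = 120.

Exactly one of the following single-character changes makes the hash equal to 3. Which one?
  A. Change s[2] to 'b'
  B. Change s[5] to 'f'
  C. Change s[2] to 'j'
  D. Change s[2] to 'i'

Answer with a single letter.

Answer: A

Derivation:
Option A: s[2]='g'->'b', delta=(2-7)*5^3 mod 127 = 10, hash=120+10 mod 127 = 3 <-- target
Option B: s[5]='b'->'f', delta=(6-2)*5^0 mod 127 = 4, hash=120+4 mod 127 = 124
Option C: s[2]='g'->'j', delta=(10-7)*5^3 mod 127 = 121, hash=120+121 mod 127 = 114
Option D: s[2]='g'->'i', delta=(9-7)*5^3 mod 127 = 123, hash=120+123 mod 127 = 116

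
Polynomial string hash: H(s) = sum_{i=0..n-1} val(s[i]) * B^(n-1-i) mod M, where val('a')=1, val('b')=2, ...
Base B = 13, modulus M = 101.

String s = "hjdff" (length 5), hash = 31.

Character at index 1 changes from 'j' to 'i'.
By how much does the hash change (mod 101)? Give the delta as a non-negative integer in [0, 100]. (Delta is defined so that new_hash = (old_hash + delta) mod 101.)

Delta formula: (val(new) - val(old)) * B^(n-1-k) mod M
  val('i') - val('j') = 9 - 10 = -1
  B^(n-1-k) = 13^3 mod 101 = 76
  Delta = -1 * 76 mod 101 = 25

Answer: 25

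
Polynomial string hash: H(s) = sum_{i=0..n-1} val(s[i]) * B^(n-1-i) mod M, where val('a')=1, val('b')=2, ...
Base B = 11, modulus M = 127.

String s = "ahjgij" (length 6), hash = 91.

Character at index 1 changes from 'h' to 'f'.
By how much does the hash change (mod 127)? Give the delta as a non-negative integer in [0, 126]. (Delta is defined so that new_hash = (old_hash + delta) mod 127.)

Delta formula: (val(new) - val(old)) * B^(n-1-k) mod M
  val('f') - val('h') = 6 - 8 = -2
  B^(n-1-k) = 11^4 mod 127 = 36
  Delta = -2 * 36 mod 127 = 55

Answer: 55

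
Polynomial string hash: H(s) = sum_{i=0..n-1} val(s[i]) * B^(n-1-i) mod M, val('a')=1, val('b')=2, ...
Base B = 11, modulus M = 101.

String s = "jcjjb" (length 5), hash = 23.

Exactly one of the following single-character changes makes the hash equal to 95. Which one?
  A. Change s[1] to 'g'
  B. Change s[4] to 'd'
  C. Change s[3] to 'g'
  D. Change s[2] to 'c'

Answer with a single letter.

Answer: A

Derivation:
Option A: s[1]='c'->'g', delta=(7-3)*11^3 mod 101 = 72, hash=23+72 mod 101 = 95 <-- target
Option B: s[4]='b'->'d', delta=(4-2)*11^0 mod 101 = 2, hash=23+2 mod 101 = 25
Option C: s[3]='j'->'g', delta=(7-10)*11^1 mod 101 = 68, hash=23+68 mod 101 = 91
Option D: s[2]='j'->'c', delta=(3-10)*11^2 mod 101 = 62, hash=23+62 mod 101 = 85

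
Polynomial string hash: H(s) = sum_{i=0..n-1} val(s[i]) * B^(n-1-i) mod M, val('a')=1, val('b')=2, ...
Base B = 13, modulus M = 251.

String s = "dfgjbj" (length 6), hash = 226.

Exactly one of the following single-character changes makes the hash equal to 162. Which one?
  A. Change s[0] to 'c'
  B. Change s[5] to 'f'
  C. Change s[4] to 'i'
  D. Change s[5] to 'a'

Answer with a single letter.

Option A: s[0]='d'->'c', delta=(3-4)*13^5 mod 251 = 187, hash=226+187 mod 251 = 162 <-- target
Option B: s[5]='j'->'f', delta=(6-10)*13^0 mod 251 = 247, hash=226+247 mod 251 = 222
Option C: s[4]='b'->'i', delta=(9-2)*13^1 mod 251 = 91, hash=226+91 mod 251 = 66
Option D: s[5]='j'->'a', delta=(1-10)*13^0 mod 251 = 242, hash=226+242 mod 251 = 217

Answer: A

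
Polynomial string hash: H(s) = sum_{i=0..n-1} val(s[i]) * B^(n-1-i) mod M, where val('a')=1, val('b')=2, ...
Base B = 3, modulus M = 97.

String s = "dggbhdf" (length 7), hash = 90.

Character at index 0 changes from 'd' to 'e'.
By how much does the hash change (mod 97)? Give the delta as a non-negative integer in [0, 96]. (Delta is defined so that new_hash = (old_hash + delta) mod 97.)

Answer: 50

Derivation:
Delta formula: (val(new) - val(old)) * B^(n-1-k) mod M
  val('e') - val('d') = 5 - 4 = 1
  B^(n-1-k) = 3^6 mod 97 = 50
  Delta = 1 * 50 mod 97 = 50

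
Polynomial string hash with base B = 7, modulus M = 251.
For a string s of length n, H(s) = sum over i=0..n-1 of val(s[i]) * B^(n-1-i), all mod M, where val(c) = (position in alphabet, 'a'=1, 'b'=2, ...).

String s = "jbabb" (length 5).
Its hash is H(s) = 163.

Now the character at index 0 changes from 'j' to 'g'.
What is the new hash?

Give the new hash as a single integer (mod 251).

Answer: 239

Derivation:
val('j') = 10, val('g') = 7
Position k = 0, exponent = n-1-k = 4
B^4 mod M = 7^4 mod 251 = 142
Delta = (7 - 10) * 142 mod 251 = 76
New hash = (163 + 76) mod 251 = 239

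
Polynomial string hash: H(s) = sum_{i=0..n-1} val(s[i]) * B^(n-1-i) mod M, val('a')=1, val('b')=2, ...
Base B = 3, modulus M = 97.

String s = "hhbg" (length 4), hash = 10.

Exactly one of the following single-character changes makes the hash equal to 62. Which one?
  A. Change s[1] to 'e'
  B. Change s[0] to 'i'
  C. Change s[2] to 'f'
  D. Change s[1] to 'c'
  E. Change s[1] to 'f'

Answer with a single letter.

Option A: s[1]='h'->'e', delta=(5-8)*3^2 mod 97 = 70, hash=10+70 mod 97 = 80
Option B: s[0]='h'->'i', delta=(9-8)*3^3 mod 97 = 27, hash=10+27 mod 97 = 37
Option C: s[2]='b'->'f', delta=(6-2)*3^1 mod 97 = 12, hash=10+12 mod 97 = 22
Option D: s[1]='h'->'c', delta=(3-8)*3^2 mod 97 = 52, hash=10+52 mod 97 = 62 <-- target
Option E: s[1]='h'->'f', delta=(6-8)*3^2 mod 97 = 79, hash=10+79 mod 97 = 89

Answer: D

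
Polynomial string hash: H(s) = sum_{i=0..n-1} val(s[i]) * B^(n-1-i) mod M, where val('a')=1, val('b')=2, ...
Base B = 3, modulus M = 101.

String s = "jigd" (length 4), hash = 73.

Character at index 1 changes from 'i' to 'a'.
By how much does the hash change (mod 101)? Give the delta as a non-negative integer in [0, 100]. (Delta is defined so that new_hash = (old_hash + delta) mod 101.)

Answer: 29

Derivation:
Delta formula: (val(new) - val(old)) * B^(n-1-k) mod M
  val('a') - val('i') = 1 - 9 = -8
  B^(n-1-k) = 3^2 mod 101 = 9
  Delta = -8 * 9 mod 101 = 29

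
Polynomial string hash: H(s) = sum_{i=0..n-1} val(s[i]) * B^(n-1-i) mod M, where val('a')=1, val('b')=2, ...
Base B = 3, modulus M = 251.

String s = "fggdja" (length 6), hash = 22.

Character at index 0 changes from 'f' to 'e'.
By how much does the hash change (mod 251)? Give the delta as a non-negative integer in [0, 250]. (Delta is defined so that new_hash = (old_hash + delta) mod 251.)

Answer: 8

Derivation:
Delta formula: (val(new) - val(old)) * B^(n-1-k) mod M
  val('e') - val('f') = 5 - 6 = -1
  B^(n-1-k) = 3^5 mod 251 = 243
  Delta = -1 * 243 mod 251 = 8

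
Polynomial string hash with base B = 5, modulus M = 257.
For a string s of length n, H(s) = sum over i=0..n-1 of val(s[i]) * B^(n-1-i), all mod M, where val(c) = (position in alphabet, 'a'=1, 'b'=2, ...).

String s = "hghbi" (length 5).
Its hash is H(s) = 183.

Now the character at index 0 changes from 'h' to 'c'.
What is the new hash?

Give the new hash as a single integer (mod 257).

Answer: 142

Derivation:
val('h') = 8, val('c') = 3
Position k = 0, exponent = n-1-k = 4
B^4 mod M = 5^4 mod 257 = 111
Delta = (3 - 8) * 111 mod 257 = 216
New hash = (183 + 216) mod 257 = 142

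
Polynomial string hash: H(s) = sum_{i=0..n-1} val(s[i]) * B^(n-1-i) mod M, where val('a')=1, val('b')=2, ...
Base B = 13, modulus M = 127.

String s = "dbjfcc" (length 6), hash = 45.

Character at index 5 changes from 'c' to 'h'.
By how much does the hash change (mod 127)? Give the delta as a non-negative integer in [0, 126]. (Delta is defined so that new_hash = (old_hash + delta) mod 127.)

Delta formula: (val(new) - val(old)) * B^(n-1-k) mod M
  val('h') - val('c') = 8 - 3 = 5
  B^(n-1-k) = 13^0 mod 127 = 1
  Delta = 5 * 1 mod 127 = 5

Answer: 5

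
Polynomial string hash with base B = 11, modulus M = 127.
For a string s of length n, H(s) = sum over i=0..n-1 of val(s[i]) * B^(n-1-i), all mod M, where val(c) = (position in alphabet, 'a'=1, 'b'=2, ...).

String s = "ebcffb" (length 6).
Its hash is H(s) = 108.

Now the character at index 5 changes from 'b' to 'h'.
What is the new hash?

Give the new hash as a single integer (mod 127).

Answer: 114

Derivation:
val('b') = 2, val('h') = 8
Position k = 5, exponent = n-1-k = 0
B^0 mod M = 11^0 mod 127 = 1
Delta = (8 - 2) * 1 mod 127 = 6
New hash = (108 + 6) mod 127 = 114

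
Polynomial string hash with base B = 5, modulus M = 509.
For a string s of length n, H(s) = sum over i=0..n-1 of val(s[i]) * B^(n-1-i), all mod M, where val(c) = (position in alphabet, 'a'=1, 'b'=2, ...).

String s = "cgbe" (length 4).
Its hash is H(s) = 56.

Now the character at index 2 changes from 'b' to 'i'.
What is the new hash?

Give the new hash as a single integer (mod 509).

val('b') = 2, val('i') = 9
Position k = 2, exponent = n-1-k = 1
B^1 mod M = 5^1 mod 509 = 5
Delta = (9 - 2) * 5 mod 509 = 35
New hash = (56 + 35) mod 509 = 91

Answer: 91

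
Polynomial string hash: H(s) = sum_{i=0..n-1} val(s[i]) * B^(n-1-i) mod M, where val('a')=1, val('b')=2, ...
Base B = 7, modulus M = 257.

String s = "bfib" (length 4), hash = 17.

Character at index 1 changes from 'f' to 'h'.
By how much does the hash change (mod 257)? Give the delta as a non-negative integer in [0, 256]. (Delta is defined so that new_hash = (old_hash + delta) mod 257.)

Answer: 98

Derivation:
Delta formula: (val(new) - val(old)) * B^(n-1-k) mod M
  val('h') - val('f') = 8 - 6 = 2
  B^(n-1-k) = 7^2 mod 257 = 49
  Delta = 2 * 49 mod 257 = 98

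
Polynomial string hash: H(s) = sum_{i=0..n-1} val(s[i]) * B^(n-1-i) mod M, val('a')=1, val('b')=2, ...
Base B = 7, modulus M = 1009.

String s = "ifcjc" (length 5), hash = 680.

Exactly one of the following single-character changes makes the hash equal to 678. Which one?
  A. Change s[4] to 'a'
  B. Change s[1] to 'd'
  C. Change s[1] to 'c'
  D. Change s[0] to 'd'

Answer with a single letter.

Option A: s[4]='c'->'a', delta=(1-3)*7^0 mod 1009 = 1007, hash=680+1007 mod 1009 = 678 <-- target
Option B: s[1]='f'->'d', delta=(4-6)*7^3 mod 1009 = 323, hash=680+323 mod 1009 = 1003
Option C: s[1]='f'->'c', delta=(3-6)*7^3 mod 1009 = 989, hash=680+989 mod 1009 = 660
Option D: s[0]='i'->'d', delta=(4-9)*7^4 mod 1009 = 103, hash=680+103 mod 1009 = 783

Answer: A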